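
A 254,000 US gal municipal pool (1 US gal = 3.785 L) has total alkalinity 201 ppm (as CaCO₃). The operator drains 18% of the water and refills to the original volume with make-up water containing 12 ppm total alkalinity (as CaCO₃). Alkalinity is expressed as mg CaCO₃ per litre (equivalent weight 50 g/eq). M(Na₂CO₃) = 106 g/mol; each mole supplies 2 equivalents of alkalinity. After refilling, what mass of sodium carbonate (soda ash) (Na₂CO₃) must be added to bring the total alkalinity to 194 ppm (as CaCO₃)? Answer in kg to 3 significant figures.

27.5 kg

Volume: 254,000 US gal × 3.785 L/gal = 961,390 L.
After draining 18% and refilling: 201 × 0.82 + 12 × 0.18 = 166.98 ppm.
Deficit to target: 194 − 166.98 = 27.02 mg/L.
As CaCO₃: 27.02 mg/L × 961,390 L = 25,980 g; ÷ 50 g/eq ÷ 2 = 259.8 mol Na₂CO₃.
Mass: 259.8 × 106 = 27,540 g.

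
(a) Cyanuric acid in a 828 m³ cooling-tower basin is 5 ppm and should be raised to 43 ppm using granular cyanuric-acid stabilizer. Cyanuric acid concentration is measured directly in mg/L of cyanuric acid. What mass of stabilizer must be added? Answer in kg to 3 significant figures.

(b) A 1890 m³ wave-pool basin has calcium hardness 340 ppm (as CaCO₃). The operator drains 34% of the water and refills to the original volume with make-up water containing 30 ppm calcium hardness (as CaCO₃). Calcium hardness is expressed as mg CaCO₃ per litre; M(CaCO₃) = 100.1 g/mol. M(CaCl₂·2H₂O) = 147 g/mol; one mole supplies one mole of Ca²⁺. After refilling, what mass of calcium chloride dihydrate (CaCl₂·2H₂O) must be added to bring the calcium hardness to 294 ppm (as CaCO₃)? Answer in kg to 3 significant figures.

(a) Volume: 828 m³ = 828,000 L.
(a) CYA to add: (43 − 5) = 38 mg/L × 828,000 L = 31,460 g cyanuric acid.

(b) Volume: 1890 m³ = 1,890,000 L.
(b) After draining 34% and refilling: 340 × 0.66 + 30 × 0.34 = 234.6 ppm.
(b) Deficit to target: 294 − 234.6 = 59.4 mg/L.
(b) As CaCO₃: 59.4 mg/L × 1,890,000 L = 112,300 g; ÷ 100.1 = 1122 mol Ca²⁺.
(b) Mass: 1122 × 147 = 164,900 g.

(a) 31.5 kg; (b) 165 kg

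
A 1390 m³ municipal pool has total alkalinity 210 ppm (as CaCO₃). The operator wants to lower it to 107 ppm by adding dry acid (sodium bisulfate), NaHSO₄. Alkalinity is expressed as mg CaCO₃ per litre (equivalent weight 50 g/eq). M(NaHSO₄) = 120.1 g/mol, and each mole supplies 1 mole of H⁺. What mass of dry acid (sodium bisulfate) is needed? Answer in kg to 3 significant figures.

Volume: 1390 m³ = 1,390,000 L.
Alkalinity to neutralize: (210 − 107) = 103 mg/L as CaCO₃ × 1,390,000 L = 143,200 g as CaCO₃.
Equivalents of H⁺ required: 143,200 ÷ 50 g/eq = 2863 eq = 2863 mol NaHSO₄.
Mass of NaHSO₄: 2863 × 120.1 = 343,900 g.

344 kg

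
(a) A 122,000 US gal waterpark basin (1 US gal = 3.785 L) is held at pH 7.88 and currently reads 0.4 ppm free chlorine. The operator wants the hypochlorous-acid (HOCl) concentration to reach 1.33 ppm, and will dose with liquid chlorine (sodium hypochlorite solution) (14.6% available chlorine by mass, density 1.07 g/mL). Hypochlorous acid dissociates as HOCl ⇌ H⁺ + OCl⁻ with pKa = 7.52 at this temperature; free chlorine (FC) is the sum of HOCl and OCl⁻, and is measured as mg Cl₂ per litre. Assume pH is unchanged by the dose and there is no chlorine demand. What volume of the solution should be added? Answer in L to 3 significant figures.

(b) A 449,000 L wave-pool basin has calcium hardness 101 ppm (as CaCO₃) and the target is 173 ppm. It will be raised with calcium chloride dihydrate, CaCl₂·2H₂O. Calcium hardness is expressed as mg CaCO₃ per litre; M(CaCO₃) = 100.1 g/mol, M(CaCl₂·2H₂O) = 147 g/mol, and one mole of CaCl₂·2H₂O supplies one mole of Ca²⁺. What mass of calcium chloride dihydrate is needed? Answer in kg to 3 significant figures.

(a) Volume: 122,000 US gal × 3.785 L/gal = 461,770 L.
(a) [OCl⁻]/[HOCl] = 10^(pH − pKa) = 10^(7.88 − 7.52) = 2.291; fraction as HOCl = 1/(1 + 2.291) = 0.3039.
(a) Free chlorine required for 1.33 ppm HOCl: 1.33 / 0.3039 = 4.377 ppm.
(a) FC to add: 4.377 − 0.4 = 3.977 mg/L as Cl₂.
(a) Cl₂ equivalent: 3.977 mg/L × 461,770 L = 1836 g.
(a) Product at 14.6% available Cl: 1836 / 0.146 = 12,580 g.
(a) Volume: 12,580 g ÷ 1.07 g/mL = 11,760 mL.

(b) Hardness to add: (173 − 101) = 72 mg/L as CaCO₃ × 449,000 L = 32,330 g as CaCO₃.
(b) Moles of Ca²⁺ (1 mol Ca²⁺ ≡ 1 mol CaCO₃): 32,330 / 100.1 g/mol = 323 mol.
(b) Mass of CaCl₂·2H₂O: 323 × 147 = 47,470 g.

(a) 11.8 L; (b) 47.5 kg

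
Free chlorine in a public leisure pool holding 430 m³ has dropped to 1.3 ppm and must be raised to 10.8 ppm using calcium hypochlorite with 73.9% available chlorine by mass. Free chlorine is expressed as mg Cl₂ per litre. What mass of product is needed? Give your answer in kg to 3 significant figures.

5.53 kg

Volume: 430 m³ = 430,000 L.
Chlorine deficit: 10.8 − 1.3 = 9.5 ppm = 9.5 mg/L as Cl₂.
Cl₂ equivalent needed: 9.5 mg/L × 430,000 L = 4,085,000 mg = 4085 g.
Product at 73.9% available chlorine: 4085 / 0.739 = 5528 g.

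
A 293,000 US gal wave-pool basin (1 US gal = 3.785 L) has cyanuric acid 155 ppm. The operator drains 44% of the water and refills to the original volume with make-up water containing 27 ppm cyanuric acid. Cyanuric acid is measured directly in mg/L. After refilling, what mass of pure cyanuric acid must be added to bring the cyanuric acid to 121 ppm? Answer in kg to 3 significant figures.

24.8 kg

Volume: 293,000 US gal × 3.785 L/gal = 1,109,005 L.
After draining 44% and refilling: 155 × 0.56 + 27 × 0.44 = 98.68 ppm.
Deficit to target: 121 − 98.68 = 22.32 mg/L.
Mass: 22.32 mg/L × 1,109,005 L = 24,750 g cyanuric acid.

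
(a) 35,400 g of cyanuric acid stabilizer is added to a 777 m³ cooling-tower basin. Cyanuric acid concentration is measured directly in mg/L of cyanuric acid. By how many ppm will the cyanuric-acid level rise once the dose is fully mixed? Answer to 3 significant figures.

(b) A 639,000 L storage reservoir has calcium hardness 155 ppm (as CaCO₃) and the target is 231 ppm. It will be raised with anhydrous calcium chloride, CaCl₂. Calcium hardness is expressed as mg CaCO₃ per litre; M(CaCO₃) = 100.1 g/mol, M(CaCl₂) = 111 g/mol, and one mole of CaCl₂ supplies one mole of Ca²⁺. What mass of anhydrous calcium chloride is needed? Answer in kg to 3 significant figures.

(a) 45.6 ppm; (b) 53.9 kg

(a) Volume: 777 m³ = 777,000 L.
(a) Rise: 35,400 g / 777,000 L × 1000 = 45.56 mg/L.

(b) Hardness to add: (231 − 155) = 76 mg/L as CaCO₃ × 639,000 L = 48,560 g as CaCO₃.
(b) Moles of Ca²⁺ (1 mol Ca²⁺ ≡ 1 mol CaCO₃): 48,560 / 100.1 g/mol = 485.2 mol.
(b) Mass of CaCl₂: 485.2 × 111 = 53,850 g.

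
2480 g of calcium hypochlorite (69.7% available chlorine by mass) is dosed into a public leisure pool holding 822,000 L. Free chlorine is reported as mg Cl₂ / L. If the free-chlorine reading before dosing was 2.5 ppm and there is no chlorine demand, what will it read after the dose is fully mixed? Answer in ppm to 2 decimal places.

4.60 ppm

Available chlorine delivered: 2480 g × 0.697 = 1729 g as Cl₂.
Concentration rise: 1729 g / 822,000 L = 2.103 mg/L = 2.10 ppm.
Final FC: 2.5 + 2.10 = 4.60 ppm.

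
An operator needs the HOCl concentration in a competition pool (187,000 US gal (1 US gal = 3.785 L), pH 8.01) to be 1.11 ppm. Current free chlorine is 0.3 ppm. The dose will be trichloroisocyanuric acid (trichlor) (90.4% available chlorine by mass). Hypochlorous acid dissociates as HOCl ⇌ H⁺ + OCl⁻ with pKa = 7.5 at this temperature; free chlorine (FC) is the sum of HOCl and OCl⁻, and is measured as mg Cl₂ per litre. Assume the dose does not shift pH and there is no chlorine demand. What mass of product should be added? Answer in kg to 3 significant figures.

Volume: 187,000 US gal × 3.785 L/gal = 707,795 L.
[OCl⁻]/[HOCl] = 10^(pH − pKa) = 10^(8.01 − 7.5) = 3.236; fraction as HOCl = 1/(1 + 3.236) = 0.2361.
Free chlorine required for 1.11 ppm HOCl: 1.11 / 0.2361 = 4.702 ppm.
FC to add: 4.702 − 0.3 = 4.402 mg/L as Cl₂.
Cl₂ equivalent: 4.402 mg/L × 707,795 L = 3116 g.
Product at 90.4% available Cl: 3116 / 0.904 = 3446 g.

3.45 kg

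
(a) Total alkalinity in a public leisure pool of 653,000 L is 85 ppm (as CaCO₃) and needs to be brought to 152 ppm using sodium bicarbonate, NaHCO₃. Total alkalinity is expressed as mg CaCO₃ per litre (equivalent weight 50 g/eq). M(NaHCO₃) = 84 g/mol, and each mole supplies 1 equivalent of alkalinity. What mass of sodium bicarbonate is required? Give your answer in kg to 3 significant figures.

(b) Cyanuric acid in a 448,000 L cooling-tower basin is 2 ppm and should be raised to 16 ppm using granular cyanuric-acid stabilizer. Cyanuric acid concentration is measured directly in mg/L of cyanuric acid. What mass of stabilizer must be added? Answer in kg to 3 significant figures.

(a) Alkalinity to add: (152 − 85) = 67 mg/L as CaCO₃ × 653,000 L = 43,750 g as CaCO₃.
(a) Equivalents: 43,750 g ÷ 50 g/eq = 875 eq.
(a) NaHCO₃ supplies 1 eq per mole → 875 mol.
(a) Mass: 875 mol × 84 g/mol = 73,500 g.

(b) CYA to add: (16 − 2) = 14 mg/L × 448,000 L = 6272 g cyanuric acid.

(a) 73.5 kg; (b) 6.27 kg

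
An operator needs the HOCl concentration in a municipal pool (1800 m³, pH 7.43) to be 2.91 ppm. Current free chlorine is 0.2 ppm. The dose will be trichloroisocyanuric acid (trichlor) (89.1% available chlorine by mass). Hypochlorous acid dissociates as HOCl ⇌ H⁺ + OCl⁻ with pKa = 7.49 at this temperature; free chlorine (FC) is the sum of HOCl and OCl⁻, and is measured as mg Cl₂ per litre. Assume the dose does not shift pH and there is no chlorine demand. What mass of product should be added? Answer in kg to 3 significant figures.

10.6 kg

Volume: 1800 m³ = 1,800,000 L.
[OCl⁻]/[HOCl] = 10^(pH − pKa) = 10^(7.43 − 7.49) = 0.871; fraction as HOCl = 1/(1 + 0.871) = 0.5345.
Free chlorine required for 2.91 ppm HOCl: 2.91 / 0.5345 = 5.445 ppm.
FC to add: 5.445 − 0.2 = 5.245 mg/L as Cl₂.
Cl₂ equivalent: 5.245 mg/L × 1,800,000 L = 9440 g.
Product at 89.1% available Cl: 9440 / 0.891 = 10,590 g.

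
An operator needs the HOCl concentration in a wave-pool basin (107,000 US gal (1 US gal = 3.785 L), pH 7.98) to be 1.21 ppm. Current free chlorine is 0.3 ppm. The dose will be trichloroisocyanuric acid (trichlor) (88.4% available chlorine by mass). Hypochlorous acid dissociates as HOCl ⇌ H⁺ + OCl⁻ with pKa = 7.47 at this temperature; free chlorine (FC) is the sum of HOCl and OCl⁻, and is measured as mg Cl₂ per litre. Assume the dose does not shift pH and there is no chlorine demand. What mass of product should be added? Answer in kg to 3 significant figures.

2.21 kg

Volume: 107,000 US gal × 3.785 L/gal = 404,995 L.
[OCl⁻]/[HOCl] = 10^(pH − pKa) = 10^(7.98 − 7.47) = 3.236; fraction as HOCl = 1/(1 + 3.236) = 0.2361.
Free chlorine required for 1.21 ppm HOCl: 1.21 / 0.2361 = 5.125 ppm.
FC to add: 5.125 − 0.3 = 4.825 mg/L as Cl₂.
Cl₂ equivalent: 4.825 mg/L × 404,995 L = 1954 g.
Product at 88.4% available Cl: 1954 / 0.884 = 2211 g.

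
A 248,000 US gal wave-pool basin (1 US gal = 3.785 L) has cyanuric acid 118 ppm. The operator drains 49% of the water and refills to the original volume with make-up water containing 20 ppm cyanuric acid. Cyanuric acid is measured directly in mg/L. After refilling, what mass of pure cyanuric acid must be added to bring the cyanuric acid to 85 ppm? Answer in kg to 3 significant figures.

Volume: 248,000 US gal × 3.785 L/gal = 938,680 L.
After draining 49% and refilling: 118 × 0.51 + 20 × 0.49 = 69.98 ppm.
Deficit to target: 85 − 69.98 = 15.02 mg/L.
Mass: 15.02 mg/L × 938,680 L = 14,100 g cyanuric acid.

14.1 kg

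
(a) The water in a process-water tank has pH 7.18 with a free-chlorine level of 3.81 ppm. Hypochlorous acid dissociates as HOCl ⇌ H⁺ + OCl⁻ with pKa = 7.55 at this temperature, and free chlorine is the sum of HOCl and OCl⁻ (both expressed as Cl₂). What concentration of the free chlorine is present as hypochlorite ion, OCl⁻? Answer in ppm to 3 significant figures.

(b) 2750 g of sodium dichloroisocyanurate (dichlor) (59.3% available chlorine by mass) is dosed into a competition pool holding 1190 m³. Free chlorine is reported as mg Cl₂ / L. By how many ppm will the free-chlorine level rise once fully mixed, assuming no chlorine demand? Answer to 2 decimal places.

(a) [OCl⁻]/[HOCl] = 10^(pH − pKa) = 10^(7.18 − 7.55) = 10^-0.37 = 0.4266.
(a) Fraction as HOCl = 1 / (1 + 0.4266) = 0.701.
(a) OCl⁻ = (1 − 0.701) × 3.81 ppm = 1.139 ppm.

(b) Volume: 1190 m³ = 1,190,000 L.
(b) Available chlorine delivered: 2750 g × 0.593 = 1631 g as Cl₂.
(b) Concentration rise: 1631 g / 1,190,000 L = 1.37 mg/L = 1.37 ppm.

(a) 1.14 ppm; (b) 1.37 ppm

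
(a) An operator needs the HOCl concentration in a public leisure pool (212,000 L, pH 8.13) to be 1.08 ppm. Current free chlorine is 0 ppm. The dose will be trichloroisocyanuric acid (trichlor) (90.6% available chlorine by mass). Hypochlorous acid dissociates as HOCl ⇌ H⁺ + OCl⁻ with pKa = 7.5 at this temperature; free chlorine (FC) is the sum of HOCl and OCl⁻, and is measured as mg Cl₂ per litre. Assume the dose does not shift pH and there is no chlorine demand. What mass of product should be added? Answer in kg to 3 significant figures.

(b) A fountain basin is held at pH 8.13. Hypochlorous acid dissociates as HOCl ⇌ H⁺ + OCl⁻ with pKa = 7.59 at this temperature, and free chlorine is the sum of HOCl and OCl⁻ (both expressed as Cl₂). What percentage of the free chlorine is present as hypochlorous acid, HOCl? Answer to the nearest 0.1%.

(a) 1.33 kg; (b) 22.4%

(a) [OCl⁻]/[HOCl] = 10^(pH − pKa) = 10^(8.13 − 7.5) = 4.266; fraction as HOCl = 1/(1 + 4.266) = 0.1899.
(a) Free chlorine required for 1.08 ppm HOCl: 1.08 / 0.1899 = 5.687 ppm.
(a) FC to add: 5.687 − 0 = 5.687 mg/L as Cl₂.
(a) Cl₂ equivalent: 5.687 mg/L × 212,000 L = 1206 g.
(a) Product at 90.6% available Cl: 1206 / 0.906 = 1331 g.

(b) [OCl⁻]/[HOCl] = 10^(pH − pKa) = 10^(8.13 − 7.59) = 10^0.54 = 3.467.
(b) Fraction as HOCl = 1 / (1 + 3.467) = 0.2238.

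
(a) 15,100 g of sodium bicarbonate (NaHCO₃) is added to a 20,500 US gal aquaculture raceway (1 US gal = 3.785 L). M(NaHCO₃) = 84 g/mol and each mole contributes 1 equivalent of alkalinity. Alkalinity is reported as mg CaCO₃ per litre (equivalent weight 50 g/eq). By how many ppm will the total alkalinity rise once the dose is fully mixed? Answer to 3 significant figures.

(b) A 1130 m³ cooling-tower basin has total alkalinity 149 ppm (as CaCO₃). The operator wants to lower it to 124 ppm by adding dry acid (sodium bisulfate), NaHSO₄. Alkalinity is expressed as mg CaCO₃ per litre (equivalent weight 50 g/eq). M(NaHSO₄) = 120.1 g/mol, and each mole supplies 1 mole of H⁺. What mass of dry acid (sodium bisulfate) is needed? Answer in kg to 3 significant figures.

(a) 116 ppm; (b) 67.9 kg

(a) Volume: 20,500 US gal × 3.785 L/gal = 77,592 L.
(a) Moles of NaHCO₃: 15,100 g ÷ 84 g/mol = 179.8 mol → 179.8 eq of alkalinity.
(a) As CaCO₃: 179.8 eq × 50 g/eq = 8988 g.
(a) Rise: 8988 g / 77,592 L × 1000 = 115.8 mg/L.

(b) Volume: 1130 m³ = 1,130,000 L.
(b) Alkalinity to neutralize: (149 − 124) = 25 mg/L as CaCO₃ × 1,130,000 L = 28,250 g as CaCO₃.
(b) Equivalents of H⁺ required: 28,250 ÷ 50 g/eq = 565 eq = 565 mol NaHSO₄.
(b) Mass of NaHSO₄: 565 × 120.1 = 67,860 g.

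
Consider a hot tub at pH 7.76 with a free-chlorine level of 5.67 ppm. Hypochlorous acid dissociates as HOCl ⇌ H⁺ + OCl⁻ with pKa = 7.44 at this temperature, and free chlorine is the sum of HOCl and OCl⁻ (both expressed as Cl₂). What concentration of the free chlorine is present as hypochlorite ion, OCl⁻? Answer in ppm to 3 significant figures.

[OCl⁻]/[HOCl] = 10^(pH − pKa) = 10^(7.76 − 7.44) = 10^0.32 = 2.089.
Fraction as HOCl = 1 / (1 + 2.089) = 0.3237.
OCl⁻ = (1 − 0.3237) × 5.67 ppm = 3.835 ppm.

3.83 ppm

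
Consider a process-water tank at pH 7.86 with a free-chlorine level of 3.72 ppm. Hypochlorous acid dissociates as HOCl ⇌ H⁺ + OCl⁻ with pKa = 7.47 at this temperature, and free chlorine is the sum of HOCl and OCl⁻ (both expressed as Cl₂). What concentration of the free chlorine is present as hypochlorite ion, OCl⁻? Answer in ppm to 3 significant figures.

2.64 ppm

[OCl⁻]/[HOCl] = 10^(pH − pKa) = 10^(7.86 − 7.47) = 10^0.39 = 2.455.
Fraction as HOCl = 1 / (1 + 2.455) = 0.2895.
OCl⁻ = (1 − 0.2895) × 3.72 ppm = 2.643 ppm.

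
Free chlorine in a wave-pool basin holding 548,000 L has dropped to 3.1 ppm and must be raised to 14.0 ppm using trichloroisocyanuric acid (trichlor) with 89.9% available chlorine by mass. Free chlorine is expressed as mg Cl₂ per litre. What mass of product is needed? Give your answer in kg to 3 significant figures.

Chlorine deficit: 14.0 − 3.1 = 10.9 ppm = 10.9 mg/L as Cl₂.
Cl₂ equivalent needed: 10.9 mg/L × 548,000 L = 5,973,000 mg = 5973 g.
Product at 89.9% available chlorine: 5973 / 0.899 = 6644 g.

6.64 kg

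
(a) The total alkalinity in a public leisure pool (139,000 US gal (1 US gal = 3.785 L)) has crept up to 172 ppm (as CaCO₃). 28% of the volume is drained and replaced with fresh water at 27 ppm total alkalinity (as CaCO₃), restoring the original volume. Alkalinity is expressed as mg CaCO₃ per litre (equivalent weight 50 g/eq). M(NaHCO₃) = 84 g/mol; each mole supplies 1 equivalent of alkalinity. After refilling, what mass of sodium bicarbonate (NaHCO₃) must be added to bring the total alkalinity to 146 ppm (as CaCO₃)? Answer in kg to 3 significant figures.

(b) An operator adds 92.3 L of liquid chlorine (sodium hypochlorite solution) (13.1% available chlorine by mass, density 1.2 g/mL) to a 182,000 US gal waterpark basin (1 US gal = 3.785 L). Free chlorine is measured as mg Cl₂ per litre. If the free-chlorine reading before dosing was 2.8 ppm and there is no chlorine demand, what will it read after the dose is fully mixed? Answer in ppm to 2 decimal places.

(a) 12.9 kg; (b) 23.86 ppm

(a) Volume: 139,000 US gal × 3.785 L/gal = 526,115 L.
(a) After draining 28% and refilling: 172 × 0.72 + 27 × 0.28 = 131.4 ppm.
(a) Deficit to target: 146 − 131.4 = 14.6 mg/L.
(a) As CaCO₃: 14.6 mg/L × 526,115 L = 7681 g; ÷ 50 g/eq ÷ 1 = 153.6 mol NaHCO₃.
(a) Mass: 153.6 × 84 = 12,900 g.

(b) Volume: 182,000 US gal × 3.785 L/gal = 688,870 L.
(b) Mass of solution: 92.3 L × 1000 mL/L × 1.2 g/mL = 110,800 g.
(b) Available chlorine delivered: 110,800 g × 0.131 = 14,510 g as Cl₂.
(b) Concentration rise: 14,510 g / 688,870 L = 21.06 mg/L = 21.06 ppm.
(b) Final FC: 2.8 + 21.06 = 23.86 ppm.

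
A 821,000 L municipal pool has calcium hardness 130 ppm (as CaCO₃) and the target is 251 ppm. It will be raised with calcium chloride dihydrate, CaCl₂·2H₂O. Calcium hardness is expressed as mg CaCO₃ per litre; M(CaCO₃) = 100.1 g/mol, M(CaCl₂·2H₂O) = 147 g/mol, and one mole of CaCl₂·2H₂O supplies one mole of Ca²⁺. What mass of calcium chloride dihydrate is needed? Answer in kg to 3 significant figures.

Hardness to add: (251 − 130) = 121 mg/L as CaCO₃ × 821,000 L = 99,340 g as CaCO₃.
Moles of Ca²⁺ (1 mol Ca²⁺ ≡ 1 mol CaCO₃): 99,340 / 100.1 g/mol = 992.4 mol.
Mass of CaCl₂·2H₂O: 992.4 × 147 = 145,900 g.

146 kg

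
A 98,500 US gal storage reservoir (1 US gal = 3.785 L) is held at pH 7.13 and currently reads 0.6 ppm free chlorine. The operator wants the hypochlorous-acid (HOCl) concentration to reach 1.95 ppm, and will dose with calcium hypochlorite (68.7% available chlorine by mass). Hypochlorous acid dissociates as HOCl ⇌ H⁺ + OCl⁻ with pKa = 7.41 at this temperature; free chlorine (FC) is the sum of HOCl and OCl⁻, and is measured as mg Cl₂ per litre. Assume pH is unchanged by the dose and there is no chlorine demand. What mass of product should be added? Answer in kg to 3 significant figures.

Volume: 98,500 US gal × 3.785 L/gal = 372,822 L.
[OCl⁻]/[HOCl] = 10^(pH − pKa) = 10^(7.13 − 7.41) = 0.5248; fraction as HOCl = 1/(1 + 0.5248) = 0.6558.
Free chlorine required for 1.95 ppm HOCl: 1.95 / 0.6558 = 2.973 ppm.
FC to add: 2.973 − 0.6 = 2.373 mg/L as Cl₂.
Cl₂ equivalent: 2.373 mg/L × 372,822 L = 884.8 g.
Product at 68.7% available Cl: 884.8 / 0.687 = 1288 g.

1.29 kg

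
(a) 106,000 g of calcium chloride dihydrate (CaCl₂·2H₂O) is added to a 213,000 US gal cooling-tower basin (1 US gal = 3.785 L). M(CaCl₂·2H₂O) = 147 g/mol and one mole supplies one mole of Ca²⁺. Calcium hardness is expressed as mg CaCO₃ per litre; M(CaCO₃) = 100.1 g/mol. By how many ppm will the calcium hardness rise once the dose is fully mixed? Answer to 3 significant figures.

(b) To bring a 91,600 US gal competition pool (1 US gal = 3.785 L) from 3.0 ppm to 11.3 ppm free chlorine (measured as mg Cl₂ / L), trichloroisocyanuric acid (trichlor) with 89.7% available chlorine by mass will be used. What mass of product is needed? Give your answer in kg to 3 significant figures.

(a) 89.5 ppm; (b) 3.21 kg

(a) Volume: 213,000 US gal × 3.785 L/gal = 806,205 L.
(a) Moles of Ca²⁺: 106,000 g ÷ 147 g/mol = 721.1 mol.
(a) As CaCO₃: 721.1 mol × 100.1 g/mol = 72,180 g.
(a) Rise: 72,180 g / 806,205 L × 1000 = 89.53 mg/L.

(b) Volume: 91,600 US gal × 3.785 L/gal = 346,706 L.
(b) Chlorine deficit: 11.3 − 3.0 = 8.3 ppm = 8.3 mg/L as Cl₂.
(b) Cl₂ equivalent needed: 8.3 mg/L × 346,706 L = 2,878,000 mg = 2878 g.
(b) Product at 89.7% available chlorine: 2878 / 0.897 = 3208 g.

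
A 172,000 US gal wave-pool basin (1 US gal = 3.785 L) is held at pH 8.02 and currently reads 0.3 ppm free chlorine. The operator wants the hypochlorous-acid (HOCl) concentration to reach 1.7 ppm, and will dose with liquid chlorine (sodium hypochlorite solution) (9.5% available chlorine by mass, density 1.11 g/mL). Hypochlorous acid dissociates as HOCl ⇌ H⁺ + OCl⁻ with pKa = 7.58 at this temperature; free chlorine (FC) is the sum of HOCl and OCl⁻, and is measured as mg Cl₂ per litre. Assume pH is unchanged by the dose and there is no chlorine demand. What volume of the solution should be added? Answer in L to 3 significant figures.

37.5 L

Volume: 172,000 US gal × 3.785 L/gal = 651,020 L.
[OCl⁻]/[HOCl] = 10^(pH − pKa) = 10^(8.02 − 7.58) = 2.754; fraction as HOCl = 1/(1 + 2.754) = 0.2664.
Free chlorine required for 1.7 ppm HOCl: 1.7 / 0.2664 = 6.382 ppm.
FC to add: 6.382 − 0.3 = 6.082 mg/L as Cl₂.
Cl₂ equivalent: 6.082 mg/L × 651,020 L = 3960 g.
Product at 9.5% available Cl: 3960 / 0.095 = 41,680 g.
Volume: 41,680 g ÷ 1.11 g/mL = 37,550 mL.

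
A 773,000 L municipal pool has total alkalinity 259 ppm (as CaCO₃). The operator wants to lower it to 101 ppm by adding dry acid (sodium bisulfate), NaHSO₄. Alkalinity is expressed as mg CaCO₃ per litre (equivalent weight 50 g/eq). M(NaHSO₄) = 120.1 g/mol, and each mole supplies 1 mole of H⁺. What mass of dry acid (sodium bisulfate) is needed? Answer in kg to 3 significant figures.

Alkalinity to neutralize: (259 − 101) = 158 mg/L as CaCO₃ × 773,000 L = 122,100 g as CaCO₃.
Equivalents of H⁺ required: 122,100 ÷ 50 g/eq = 2443 eq = 2443 mol NaHSO₄.
Mass of NaHSO₄: 2443 × 120.1 = 293,400 g.

293 kg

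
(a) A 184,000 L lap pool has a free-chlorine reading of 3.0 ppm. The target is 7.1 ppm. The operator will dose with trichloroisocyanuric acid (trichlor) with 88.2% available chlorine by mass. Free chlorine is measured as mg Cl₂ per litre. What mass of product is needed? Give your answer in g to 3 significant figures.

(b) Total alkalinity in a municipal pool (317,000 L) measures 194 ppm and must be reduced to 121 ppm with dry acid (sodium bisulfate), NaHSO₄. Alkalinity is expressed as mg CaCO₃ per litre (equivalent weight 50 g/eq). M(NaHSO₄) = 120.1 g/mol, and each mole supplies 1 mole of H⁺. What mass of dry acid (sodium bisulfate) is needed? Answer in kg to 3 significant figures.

(a) 855 g; (b) 55.6 kg

(a) Chlorine deficit: 7.1 − 3.0 = 4.1 ppm = 4.1 mg/L as Cl₂.
(a) Cl₂ equivalent needed: 4.1 mg/L × 184,000 L = 754,400 mg = 754.4 g.
(a) Product at 88.2% available chlorine: 754.4 / 0.882 = 855.3 g.

(b) Alkalinity to neutralize: (194 − 121) = 73 mg/L as CaCO₃ × 317,000 L = 23,140 g as CaCO₃.
(b) Equivalents of H⁺ required: 23,140 ÷ 50 g/eq = 462.8 eq = 462.8 mol NaHSO₄.
(b) Mass of NaHSO₄: 462.8 × 120.1 = 55,580 g.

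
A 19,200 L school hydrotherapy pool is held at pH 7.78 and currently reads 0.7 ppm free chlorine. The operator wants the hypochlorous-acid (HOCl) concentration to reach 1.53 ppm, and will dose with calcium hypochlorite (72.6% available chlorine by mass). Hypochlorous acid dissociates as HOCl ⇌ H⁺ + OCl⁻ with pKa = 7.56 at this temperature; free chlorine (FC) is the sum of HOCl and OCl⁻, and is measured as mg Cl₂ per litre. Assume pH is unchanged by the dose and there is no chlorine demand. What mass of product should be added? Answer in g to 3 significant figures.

89.1 g

[OCl⁻]/[HOCl] = 10^(pH − pKa) = 10^(7.78 − 7.56) = 1.66; fraction as HOCl = 1/(1 + 1.66) = 0.376.
Free chlorine required for 1.53 ppm HOCl: 1.53 / 0.376 = 4.069 ppm.
FC to add: 4.069 − 0.7 = 3.369 mg/L as Cl₂.
Cl₂ equivalent: 3.369 mg/L × 19,200 L = 64.69 g.
Product at 72.6% available Cl: 64.69 / 0.726 = 89.1 g.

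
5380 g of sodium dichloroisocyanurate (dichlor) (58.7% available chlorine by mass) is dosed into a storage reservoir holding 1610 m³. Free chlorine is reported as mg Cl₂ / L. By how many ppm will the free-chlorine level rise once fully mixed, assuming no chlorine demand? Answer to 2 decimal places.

Volume: 1610 m³ = 1,610,000 L.
Available chlorine delivered: 5380 g × 0.587 = 3158 g as Cl₂.
Concentration rise: 3158 g / 1,610,000 L = 1.962 mg/L = 1.96 ppm.

1.96 ppm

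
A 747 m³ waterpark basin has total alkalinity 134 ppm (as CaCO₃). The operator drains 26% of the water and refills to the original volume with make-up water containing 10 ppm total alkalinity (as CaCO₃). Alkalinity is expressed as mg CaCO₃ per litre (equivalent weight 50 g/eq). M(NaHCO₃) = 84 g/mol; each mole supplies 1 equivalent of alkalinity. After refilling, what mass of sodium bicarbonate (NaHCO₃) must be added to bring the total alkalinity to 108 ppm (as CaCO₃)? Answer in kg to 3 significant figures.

7.83 kg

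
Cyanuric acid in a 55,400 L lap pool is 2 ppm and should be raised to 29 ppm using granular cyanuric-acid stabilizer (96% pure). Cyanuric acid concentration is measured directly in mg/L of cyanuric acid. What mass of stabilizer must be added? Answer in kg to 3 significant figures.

1.56 kg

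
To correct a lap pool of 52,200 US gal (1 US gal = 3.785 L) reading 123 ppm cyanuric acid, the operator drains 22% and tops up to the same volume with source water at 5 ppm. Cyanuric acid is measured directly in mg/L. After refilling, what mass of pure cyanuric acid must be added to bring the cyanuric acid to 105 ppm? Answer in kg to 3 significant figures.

1.57 kg

Volume: 52,200 US gal × 3.785 L/gal = 197,577 L.
After draining 22% and refilling: 123 × 0.78 + 5 × 0.22 = 97.04 ppm.
Deficit to target: 105 − 97.04 = 7.96 mg/L.
Mass: 7.96 mg/L × 197,577 L = 1573 g cyanuric acid.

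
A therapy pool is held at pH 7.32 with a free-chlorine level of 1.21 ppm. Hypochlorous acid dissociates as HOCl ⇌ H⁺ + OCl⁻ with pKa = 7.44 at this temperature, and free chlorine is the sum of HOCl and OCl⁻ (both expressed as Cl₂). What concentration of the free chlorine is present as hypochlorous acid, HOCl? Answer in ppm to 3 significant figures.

[OCl⁻]/[HOCl] = 10^(pH − pKa) = 10^(7.32 − 7.44) = 10^-0.12 = 0.7586.
Fraction as HOCl = 1 / (1 + 0.7586) = 0.5686.
HOCl = 0.5686 × 1.21 ppm = 0.6881 ppm.

0.688 ppm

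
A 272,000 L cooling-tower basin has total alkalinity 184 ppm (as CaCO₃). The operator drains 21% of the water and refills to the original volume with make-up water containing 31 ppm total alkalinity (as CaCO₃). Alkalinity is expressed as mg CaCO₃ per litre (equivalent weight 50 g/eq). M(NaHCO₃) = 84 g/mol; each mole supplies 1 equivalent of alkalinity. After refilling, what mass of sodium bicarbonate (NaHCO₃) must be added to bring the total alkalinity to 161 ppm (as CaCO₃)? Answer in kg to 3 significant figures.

4.17 kg

After draining 21% and refilling: 184 × 0.79 + 31 × 0.21 = 151.87 ppm.
Deficit to target: 161 − 151.87 = 9.13 mg/L.
As CaCO₃: 9.13 mg/L × 272,000 L = 2483 g; ÷ 50 g/eq ÷ 1 = 49.67 mol NaHCO₃.
Mass: 49.67 × 84 = 4172 g.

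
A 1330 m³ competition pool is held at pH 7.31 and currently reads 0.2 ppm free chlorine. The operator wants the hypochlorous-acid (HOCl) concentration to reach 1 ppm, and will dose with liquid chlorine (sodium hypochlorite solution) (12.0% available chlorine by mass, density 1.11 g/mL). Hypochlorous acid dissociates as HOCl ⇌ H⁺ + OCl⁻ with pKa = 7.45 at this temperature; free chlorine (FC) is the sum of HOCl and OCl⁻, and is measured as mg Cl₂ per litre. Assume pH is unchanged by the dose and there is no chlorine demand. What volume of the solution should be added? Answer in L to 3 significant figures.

15.2 L

Volume: 1330 m³ = 1,330,000 L.
[OCl⁻]/[HOCl] = 10^(pH − pKa) = 10^(7.31 − 7.45) = 0.7244; fraction as HOCl = 1/(1 + 0.7244) = 0.5799.
Free chlorine required for 1 ppm HOCl: 1 / 0.5799 = 1.724 ppm.
FC to add: 1.724 − 0.2 = 1.524 mg/L as Cl₂.
Cl₂ equivalent: 1.524 mg/L × 1,330,000 L = 2027 g.
Product at 12.0% available Cl: 2027 / 0.12 = 16,900 g.
Volume: 16,900 g ÷ 1.11 g/mL = 15,220 mL.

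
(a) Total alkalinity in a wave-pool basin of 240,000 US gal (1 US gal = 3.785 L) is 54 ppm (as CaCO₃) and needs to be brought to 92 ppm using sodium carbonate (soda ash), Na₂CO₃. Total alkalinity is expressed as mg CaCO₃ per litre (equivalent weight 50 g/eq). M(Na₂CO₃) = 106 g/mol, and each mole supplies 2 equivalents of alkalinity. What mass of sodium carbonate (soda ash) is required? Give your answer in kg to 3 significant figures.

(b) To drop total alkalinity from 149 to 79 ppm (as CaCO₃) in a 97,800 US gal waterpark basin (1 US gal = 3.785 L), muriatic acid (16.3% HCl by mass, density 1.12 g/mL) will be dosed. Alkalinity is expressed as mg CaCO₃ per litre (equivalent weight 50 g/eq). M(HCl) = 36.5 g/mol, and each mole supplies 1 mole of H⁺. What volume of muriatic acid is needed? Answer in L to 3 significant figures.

(a) Volume: 240,000 US gal × 3.785 L/gal = 908,400 L.
(a) Alkalinity to add: (92 − 54) = 38 mg/L as CaCO₃ × 908,400 L = 34,520 g as CaCO₃.
(a) Equivalents: 34,520 g ÷ 50 g/eq = 690.4 eq.
(a) Each mole of Na₂CO₃ supplies 2 eq, so 690.4 / 2 = 345.2 mol.
(a) Mass: 345.2 mol × 106 g/mol = 36,590 g.

(b) Volume: 97,800 US gal × 3.785 L/gal = 370,173 L.
(b) Alkalinity to neutralize: (149 − 79) = 70 mg/L as CaCO₃ × 370,173 L = 25,910 g as CaCO₃.
(b) Equivalents of H⁺ required: 25,910 ÷ 50 g/eq = 518.2 eq = 518.2 mol HCl.
(b) Mass of HCl: 518.2 × 36.5 = 18,920 g.
(b) Mass of 16.3% solution: 18,920 / 0.163 = 116,000 g.
(b) Volume: 116,000 g ÷ 1.12 g/mL = 103,600 mL.

(a) 36.6 kg; (b) 104 L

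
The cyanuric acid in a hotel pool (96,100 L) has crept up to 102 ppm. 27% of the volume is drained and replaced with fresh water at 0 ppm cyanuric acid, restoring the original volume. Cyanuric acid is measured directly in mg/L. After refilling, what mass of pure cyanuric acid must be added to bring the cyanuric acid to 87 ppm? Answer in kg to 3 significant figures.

1.21 kg

After draining 27% and refilling: 102 × 0.73 + 0 × 0.27 = 74.46 ppm.
Deficit to target: 87 − 74.46 = 12.54 mg/L.
Mass: 12.54 mg/L × 96,100 L = 1205 g cyanuric acid.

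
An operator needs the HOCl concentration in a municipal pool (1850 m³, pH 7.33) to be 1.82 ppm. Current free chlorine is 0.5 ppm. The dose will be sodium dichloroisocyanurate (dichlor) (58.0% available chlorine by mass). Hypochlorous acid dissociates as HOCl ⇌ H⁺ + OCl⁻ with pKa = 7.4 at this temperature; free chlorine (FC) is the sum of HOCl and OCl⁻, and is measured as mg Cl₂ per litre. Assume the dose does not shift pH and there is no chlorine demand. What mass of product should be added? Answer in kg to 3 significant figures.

Volume: 1850 m³ = 1,850,000 L.
[OCl⁻]/[HOCl] = 10^(pH − pKa) = 10^(7.33 − 7.4) = 0.8511; fraction as HOCl = 1/(1 + 0.8511) = 0.5402.
Free chlorine required for 1.82 ppm HOCl: 1.82 / 0.5402 = 3.369 ppm.
FC to add: 3.369 − 0.5 = 2.869 mg/L as Cl₂.
Cl₂ equivalent: 2.869 mg/L × 1,850,000 L = 5308 g.
Product at 58.0% available Cl: 5308 / 0.58 = 9151 g.

9.15 kg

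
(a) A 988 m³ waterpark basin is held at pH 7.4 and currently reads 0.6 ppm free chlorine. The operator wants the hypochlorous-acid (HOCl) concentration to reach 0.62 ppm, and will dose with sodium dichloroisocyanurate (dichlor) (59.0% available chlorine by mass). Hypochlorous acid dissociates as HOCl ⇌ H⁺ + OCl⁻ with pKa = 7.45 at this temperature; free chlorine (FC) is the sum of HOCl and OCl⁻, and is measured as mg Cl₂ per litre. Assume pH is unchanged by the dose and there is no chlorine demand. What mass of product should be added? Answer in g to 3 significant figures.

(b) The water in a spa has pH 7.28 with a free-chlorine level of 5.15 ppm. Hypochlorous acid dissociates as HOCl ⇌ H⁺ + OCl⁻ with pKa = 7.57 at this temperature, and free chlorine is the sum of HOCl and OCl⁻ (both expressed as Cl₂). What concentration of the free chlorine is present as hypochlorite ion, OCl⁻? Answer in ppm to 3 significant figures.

(a) 959 g; (b) 1.75 ppm

(a) Volume: 988 m³ = 988,000 L.
(a) [OCl⁻]/[HOCl] = 10^(pH − pKa) = 10^(7.4 − 7.45) = 0.8913; fraction as HOCl = 1/(1 + 0.8913) = 0.5288.
(a) Free chlorine required for 0.62 ppm HOCl: 0.62 / 0.5288 = 1.173 ppm.
(a) FC to add: 1.173 − 0.6 = 0.5726 mg/L as Cl₂.
(a) Cl₂ equivalent: 0.5726 mg/L × 988,000 L = 565.7 g.
(a) Product at 59.0% available Cl: 565.7 / 0.59 = 958.8 g.

(b) [OCl⁻]/[HOCl] = 10^(pH − pKa) = 10^(7.28 − 7.57) = 10^-0.29 = 0.5129.
(b) Fraction as HOCl = 1 / (1 + 0.5129) = 0.661.
(b) OCl⁻ = (1 − 0.661) × 5.15 ppm = 1.746 ppm.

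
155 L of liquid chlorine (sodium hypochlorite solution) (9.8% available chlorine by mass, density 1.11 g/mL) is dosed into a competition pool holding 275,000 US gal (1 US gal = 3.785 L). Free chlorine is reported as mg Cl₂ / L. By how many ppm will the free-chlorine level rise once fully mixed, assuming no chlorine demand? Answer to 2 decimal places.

16.20 ppm

Volume: 275,000 US gal × 3.785 L/gal = 1,040,875 L.
Mass of solution: 155 L × 1000 mL/L × 1.11 g/mL = 172,100 g.
Available chlorine delivered: 172,100 g × 0.098 = 16,860 g as Cl₂.
Concentration rise: 16,860 g / 1,040,875 L = 16.2 mg/L = 16.20 ppm.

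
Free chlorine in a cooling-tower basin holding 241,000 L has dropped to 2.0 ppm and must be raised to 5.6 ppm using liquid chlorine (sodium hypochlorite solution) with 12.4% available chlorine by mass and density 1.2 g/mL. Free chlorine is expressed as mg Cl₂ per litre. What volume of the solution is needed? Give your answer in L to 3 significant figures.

Chlorine deficit: 5.6 − 2.0 = 3.6 ppm = 3.6 mg/L as Cl₂.
Cl₂ equivalent needed: 3.6 mg/L × 241,000 L = 867,600 mg = 867.6 g.
Product at 12.4% available chlorine: 867.6 / 0.124 = 6997 g.
Volume at density 1.2 g/mL: 6997 g ÷ 1.2 g/mL = 5831 mL.

5.83 L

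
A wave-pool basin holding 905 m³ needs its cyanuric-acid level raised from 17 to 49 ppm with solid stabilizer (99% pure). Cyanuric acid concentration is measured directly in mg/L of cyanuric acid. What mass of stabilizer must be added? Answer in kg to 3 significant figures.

Volume: 905 m³ = 905,000 L.
CYA to add: (49 − 17) = 32 mg/L × 905,000 L = 28,960 g cyanuric acid.
At 99% purity: 28,960 / 0.99 = 29,250 g product.

29.3 kg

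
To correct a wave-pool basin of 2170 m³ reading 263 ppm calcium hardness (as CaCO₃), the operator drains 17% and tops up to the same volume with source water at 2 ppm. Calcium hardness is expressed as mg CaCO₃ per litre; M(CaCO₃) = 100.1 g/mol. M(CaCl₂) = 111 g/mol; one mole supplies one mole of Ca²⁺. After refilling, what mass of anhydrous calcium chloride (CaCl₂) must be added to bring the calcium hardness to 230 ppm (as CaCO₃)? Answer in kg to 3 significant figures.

27.4 kg

Volume: 2170 m³ = 2,170,000 L.
After draining 17% and refilling: 263 × 0.83 + 2 × 0.17 = 218.63 ppm.
Deficit to target: 230 − 218.63 = 11.37 mg/L.
As CaCO₃: 11.37 mg/L × 2,170,000 L = 24,670 g; ÷ 100.1 = 246.5 mol Ca²⁺.
Mass: 246.5 × 111 = 27,360 g.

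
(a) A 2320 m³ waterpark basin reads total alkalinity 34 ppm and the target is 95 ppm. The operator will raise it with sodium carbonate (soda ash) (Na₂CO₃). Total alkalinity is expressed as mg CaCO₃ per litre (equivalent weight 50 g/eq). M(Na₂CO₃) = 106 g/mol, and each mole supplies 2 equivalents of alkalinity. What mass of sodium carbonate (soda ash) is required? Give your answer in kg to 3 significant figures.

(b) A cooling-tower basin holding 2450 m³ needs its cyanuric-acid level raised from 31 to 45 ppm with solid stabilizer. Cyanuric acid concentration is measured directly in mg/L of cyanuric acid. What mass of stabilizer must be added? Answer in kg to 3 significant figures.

(a) Volume: 2320 m³ = 2,320,000 L.
(a) Alkalinity to add: (95 − 34) = 61 mg/L as CaCO₃ × 2,320,000 L = 141,500 g as CaCO₃.
(a) Equivalents: 141,500 g ÷ 50 g/eq = 2830 eq.
(a) Each mole of Na₂CO₃ supplies 2 eq, so 2830 / 2 = 1415 mol.
(a) Mass: 1415 mol × 106 g/mol = 150,000 g.

(b) Volume: 2450 m³ = 2,450,000 L.
(b) CYA to add: (45 − 31) = 14 mg/L × 2,450,000 L = 34,300 g cyanuric acid.

(a) 150 kg; (b) 34.3 kg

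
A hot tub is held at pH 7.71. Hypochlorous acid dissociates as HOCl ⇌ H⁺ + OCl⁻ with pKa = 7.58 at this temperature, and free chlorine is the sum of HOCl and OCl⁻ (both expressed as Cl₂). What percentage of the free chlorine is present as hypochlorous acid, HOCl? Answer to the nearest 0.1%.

[OCl⁻]/[HOCl] = 10^(pH − pKa) = 10^(7.71 − 7.58) = 10^0.13 = 1.349.
Fraction as HOCl = 1 / (1 + 1.349) = 0.4257.

42.6%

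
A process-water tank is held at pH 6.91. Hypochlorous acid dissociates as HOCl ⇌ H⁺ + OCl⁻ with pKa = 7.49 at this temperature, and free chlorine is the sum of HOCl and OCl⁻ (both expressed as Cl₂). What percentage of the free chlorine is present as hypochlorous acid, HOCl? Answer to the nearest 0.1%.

79.2%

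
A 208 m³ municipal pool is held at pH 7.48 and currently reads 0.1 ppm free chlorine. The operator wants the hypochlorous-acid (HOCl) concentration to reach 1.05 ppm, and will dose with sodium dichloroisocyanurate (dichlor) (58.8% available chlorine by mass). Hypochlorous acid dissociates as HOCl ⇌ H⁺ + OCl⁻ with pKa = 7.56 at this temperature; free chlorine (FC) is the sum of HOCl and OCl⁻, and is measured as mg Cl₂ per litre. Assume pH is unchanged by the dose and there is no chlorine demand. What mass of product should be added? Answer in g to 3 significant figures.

Volume: 208 m³ = 208,000 L.
[OCl⁻]/[HOCl] = 10^(pH − pKa) = 10^(7.48 − 7.56) = 0.8318; fraction as HOCl = 1/(1 + 0.8318) = 0.5459.
Free chlorine required for 1.05 ppm HOCl: 1.05 / 0.5459 = 1.923 ppm.
FC to add: 1.923 − 0.1 = 1.823 mg/L as Cl₂.
Cl₂ equivalent: 1.823 mg/L × 208,000 L = 379.3 g.
Product at 58.8% available Cl: 379.3 / 0.588 = 645 g.

645 g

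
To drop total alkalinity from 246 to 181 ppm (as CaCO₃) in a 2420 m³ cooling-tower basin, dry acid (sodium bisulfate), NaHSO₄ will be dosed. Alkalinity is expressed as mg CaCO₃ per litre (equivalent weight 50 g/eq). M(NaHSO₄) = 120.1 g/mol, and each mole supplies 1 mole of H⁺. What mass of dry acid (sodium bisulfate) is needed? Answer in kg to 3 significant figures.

Volume: 2420 m³ = 2,420,000 L.
Alkalinity to neutralize: (246 − 181) = 65 mg/L as CaCO₃ × 2,420,000 L = 157,300 g as CaCO₃.
Equivalents of H⁺ required: 157,300 ÷ 50 g/eq = 3146 eq = 3146 mol NaHSO₄.
Mass of NaHSO₄: 3146 × 120.1 = 377,800 g.

378 kg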